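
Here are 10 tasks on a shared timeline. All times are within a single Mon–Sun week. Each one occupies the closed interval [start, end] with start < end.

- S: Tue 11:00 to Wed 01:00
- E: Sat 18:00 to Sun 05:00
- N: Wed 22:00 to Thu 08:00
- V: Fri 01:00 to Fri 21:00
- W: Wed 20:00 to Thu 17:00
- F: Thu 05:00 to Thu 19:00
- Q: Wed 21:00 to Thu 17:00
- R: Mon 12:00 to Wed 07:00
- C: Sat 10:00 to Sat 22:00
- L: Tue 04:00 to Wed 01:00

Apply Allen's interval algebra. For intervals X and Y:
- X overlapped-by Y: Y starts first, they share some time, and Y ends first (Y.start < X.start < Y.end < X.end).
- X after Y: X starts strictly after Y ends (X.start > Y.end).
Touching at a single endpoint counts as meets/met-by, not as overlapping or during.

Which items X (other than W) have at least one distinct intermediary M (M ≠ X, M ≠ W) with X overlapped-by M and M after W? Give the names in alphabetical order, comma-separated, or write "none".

Target W = [Wed 20:00, Thu 17:00].
Intermediaries M with M after W: C, E, V.
Via C — items with X overlapped-by C: E.
Via E — items with X overlapped-by E: none.
Via V — items with X overlapped-by V: none.
Union: E.

E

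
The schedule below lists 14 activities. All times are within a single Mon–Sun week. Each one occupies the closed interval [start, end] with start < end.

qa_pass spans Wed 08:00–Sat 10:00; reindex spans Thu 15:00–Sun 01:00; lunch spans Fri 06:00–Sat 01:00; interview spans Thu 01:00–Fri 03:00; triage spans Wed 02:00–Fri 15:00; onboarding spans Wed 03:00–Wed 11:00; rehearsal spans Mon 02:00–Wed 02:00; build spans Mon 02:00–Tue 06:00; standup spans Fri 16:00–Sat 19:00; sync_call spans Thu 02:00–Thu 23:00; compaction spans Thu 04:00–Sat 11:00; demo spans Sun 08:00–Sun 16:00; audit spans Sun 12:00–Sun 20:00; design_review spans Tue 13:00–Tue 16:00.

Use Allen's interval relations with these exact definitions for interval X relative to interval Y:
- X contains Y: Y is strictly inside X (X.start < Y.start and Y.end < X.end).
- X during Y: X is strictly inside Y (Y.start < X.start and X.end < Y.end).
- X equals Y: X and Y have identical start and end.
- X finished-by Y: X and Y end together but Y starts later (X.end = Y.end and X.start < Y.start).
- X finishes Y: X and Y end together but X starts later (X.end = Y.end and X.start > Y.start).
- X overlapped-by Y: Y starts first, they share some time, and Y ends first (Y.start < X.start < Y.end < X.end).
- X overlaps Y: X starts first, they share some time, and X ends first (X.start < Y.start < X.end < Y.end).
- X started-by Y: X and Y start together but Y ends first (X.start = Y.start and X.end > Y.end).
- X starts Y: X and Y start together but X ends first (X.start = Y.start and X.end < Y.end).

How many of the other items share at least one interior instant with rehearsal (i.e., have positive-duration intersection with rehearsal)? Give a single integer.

2

Target rehearsal = [Mon 02:00, Wed 02:00].
audit [Sun 12:00, Sun 20:00] → after → no.
build [Mon 02:00, Tue 06:00] → starts → counts.
compaction [Thu 04:00, Sat 11:00] → after → no.
demo [Sun 08:00, Sun 16:00] → after → no.
design_review [Tue 13:00, Tue 16:00] → during → counts.
interview [Thu 01:00, Fri 03:00] → after → no.
lunch [Fri 06:00, Sat 01:00] → after → no.
onboarding [Wed 03:00, Wed 11:00] → after → no.
qa_pass [Wed 08:00, Sat 10:00] → after → no.
reindex [Thu 15:00, Sun 01:00] → after → no.
standup [Fri 16:00, Sat 19:00] → after → no.
sync_call [Thu 02:00, Thu 23:00] → after → no.
triage [Wed 02:00, Fri 15:00] → met-by → no.
Total: 2.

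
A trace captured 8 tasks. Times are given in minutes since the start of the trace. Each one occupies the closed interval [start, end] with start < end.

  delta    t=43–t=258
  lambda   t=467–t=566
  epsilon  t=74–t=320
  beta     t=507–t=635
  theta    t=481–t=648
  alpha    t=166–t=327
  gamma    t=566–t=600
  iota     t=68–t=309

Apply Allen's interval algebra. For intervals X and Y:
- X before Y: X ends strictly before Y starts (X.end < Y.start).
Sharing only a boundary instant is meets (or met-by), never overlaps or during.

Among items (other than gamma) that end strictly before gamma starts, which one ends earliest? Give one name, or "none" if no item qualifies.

Target gamma = [t=566, t=600].
alpha [t=166, t=327] → before → candidate.
beta [t=507, t=635] → contains → excluded.
delta [t=43, t=258] → before → candidate.
epsilon [t=74, t=320] → before → candidate.
iota [t=68, t=309] → before → candidate.
lambda [t=467, t=566] → meets → excluded.
theta [t=481, t=648] → contains → excluded.
Among candidates, earliest end is t=258 → delta.

delta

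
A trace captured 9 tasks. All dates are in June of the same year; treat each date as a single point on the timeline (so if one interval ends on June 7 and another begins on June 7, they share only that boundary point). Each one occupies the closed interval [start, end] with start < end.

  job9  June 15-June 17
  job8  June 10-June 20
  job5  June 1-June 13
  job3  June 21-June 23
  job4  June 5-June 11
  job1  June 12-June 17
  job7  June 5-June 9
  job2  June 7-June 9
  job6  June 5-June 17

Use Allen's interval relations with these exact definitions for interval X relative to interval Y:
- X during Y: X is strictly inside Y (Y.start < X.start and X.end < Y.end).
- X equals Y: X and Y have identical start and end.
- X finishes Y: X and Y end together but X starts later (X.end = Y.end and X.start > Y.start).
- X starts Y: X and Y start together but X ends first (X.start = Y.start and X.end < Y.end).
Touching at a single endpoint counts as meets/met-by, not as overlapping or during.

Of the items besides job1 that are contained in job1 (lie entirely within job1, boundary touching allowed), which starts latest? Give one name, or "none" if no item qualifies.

Target job1 = [June 12, June 17].
job2 [June 7, June 9] → before → excluded.
job3 [June 21, June 23] → after → excluded.
job4 [June 5, June 11] → before → excluded.
job5 [June 1, June 13] → overlaps → excluded.
job6 [June 5, June 17] → finished-by → excluded.
job7 [June 5, June 9] → before → excluded.
job8 [June 10, June 20] → contains → excluded.
job9 [June 15, June 17] → finishes → candidate.
Among candidates, latest start is June 15 → job9.

job9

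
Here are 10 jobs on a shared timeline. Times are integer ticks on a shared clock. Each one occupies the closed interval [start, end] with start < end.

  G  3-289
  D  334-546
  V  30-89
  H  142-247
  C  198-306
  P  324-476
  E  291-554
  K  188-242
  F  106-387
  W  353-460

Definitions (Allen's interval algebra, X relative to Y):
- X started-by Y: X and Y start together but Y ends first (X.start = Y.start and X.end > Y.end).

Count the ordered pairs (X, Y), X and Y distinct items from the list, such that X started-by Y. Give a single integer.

0

Checking all 90 ordered pairs for relation 'started-by'; matching pairs in alphabetical order:
No pair satisfies it.
Count: 0.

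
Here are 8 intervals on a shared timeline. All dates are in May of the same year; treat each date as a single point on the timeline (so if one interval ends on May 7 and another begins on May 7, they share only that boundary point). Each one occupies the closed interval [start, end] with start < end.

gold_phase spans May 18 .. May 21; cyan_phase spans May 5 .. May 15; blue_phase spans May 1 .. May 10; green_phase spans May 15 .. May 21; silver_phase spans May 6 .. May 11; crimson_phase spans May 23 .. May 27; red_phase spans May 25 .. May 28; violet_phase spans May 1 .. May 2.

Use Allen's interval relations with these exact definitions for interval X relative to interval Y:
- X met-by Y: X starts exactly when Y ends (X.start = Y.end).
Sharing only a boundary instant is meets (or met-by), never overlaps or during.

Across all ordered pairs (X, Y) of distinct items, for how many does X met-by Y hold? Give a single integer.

Checking all 56 ordered pairs for relation 'met-by'; matching pairs in alphabetical order:
(green_phase, cyan_phase): green_phase met-by cyan_phase ✓
Count: 1.

1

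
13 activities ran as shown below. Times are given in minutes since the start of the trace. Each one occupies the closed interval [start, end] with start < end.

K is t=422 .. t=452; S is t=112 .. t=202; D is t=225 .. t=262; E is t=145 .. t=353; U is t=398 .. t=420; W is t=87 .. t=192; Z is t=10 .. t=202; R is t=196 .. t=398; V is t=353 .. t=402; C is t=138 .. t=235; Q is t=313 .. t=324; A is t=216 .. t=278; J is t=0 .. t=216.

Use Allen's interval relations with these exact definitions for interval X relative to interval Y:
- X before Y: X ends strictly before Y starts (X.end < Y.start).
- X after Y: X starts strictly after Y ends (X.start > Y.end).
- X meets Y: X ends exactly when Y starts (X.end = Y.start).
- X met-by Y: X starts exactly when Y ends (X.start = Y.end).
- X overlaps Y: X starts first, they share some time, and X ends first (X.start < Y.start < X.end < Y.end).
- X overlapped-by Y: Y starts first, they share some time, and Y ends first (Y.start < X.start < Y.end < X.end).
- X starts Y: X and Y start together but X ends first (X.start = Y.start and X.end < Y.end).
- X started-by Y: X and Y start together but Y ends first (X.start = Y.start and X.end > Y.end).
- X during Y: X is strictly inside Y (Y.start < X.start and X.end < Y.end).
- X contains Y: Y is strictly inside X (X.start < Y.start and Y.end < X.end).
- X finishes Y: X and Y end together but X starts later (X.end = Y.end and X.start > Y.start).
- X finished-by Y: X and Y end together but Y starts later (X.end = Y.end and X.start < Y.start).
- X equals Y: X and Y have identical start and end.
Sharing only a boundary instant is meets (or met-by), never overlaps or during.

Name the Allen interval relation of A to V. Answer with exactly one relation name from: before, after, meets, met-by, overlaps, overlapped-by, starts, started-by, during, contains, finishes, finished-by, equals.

A = [t=216, t=278]; V = [t=353, t=402].
Compare endpoints: A.start < V.start, A.start < V.end, A.end < V.start, A.end < V.end.
That pattern is 'before'.

before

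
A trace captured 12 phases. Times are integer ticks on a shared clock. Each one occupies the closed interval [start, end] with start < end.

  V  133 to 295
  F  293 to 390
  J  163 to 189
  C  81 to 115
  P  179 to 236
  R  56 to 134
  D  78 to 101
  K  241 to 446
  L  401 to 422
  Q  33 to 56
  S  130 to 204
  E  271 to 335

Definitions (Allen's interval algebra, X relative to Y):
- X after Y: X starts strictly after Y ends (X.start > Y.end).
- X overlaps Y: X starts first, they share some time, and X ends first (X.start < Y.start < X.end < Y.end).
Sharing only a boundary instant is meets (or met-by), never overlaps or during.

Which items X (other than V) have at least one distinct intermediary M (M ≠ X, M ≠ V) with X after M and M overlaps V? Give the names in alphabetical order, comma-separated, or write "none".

E, F, J, K, L, P

Target V = [133, 295].
Intermediaries M with M overlaps V: R, S.
Via R — items with X after R: E, F, J, K, L, P.
Via S — items with X after S: E, F, K, L.
Union: E, F, J, K, L, P.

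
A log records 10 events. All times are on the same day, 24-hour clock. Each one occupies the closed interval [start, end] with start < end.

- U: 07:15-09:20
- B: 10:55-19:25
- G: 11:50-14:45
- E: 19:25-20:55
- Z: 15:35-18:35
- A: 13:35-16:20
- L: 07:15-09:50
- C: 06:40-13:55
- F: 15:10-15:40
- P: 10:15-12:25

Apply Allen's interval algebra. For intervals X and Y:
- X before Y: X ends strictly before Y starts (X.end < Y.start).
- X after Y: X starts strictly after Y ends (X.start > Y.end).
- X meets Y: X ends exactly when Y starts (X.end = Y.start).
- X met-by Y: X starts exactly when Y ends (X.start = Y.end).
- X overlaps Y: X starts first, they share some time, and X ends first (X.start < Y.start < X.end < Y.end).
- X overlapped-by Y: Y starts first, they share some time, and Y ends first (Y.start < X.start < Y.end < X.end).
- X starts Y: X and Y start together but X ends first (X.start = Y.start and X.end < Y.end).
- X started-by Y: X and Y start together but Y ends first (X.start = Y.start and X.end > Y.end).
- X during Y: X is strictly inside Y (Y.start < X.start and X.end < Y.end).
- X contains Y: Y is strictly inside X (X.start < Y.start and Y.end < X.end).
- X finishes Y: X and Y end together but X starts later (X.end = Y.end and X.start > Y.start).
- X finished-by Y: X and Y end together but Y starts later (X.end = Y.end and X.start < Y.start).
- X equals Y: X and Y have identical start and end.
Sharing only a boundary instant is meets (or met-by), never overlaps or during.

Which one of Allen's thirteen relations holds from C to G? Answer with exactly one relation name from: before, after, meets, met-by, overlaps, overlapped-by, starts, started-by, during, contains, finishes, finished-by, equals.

C = [06:40, 13:55]; G = [11:50, 14:45].
Compare endpoints: C.start < G.start, C.start < G.end, C.end > G.start, C.end < G.end.
That pattern is 'overlaps'.

overlaps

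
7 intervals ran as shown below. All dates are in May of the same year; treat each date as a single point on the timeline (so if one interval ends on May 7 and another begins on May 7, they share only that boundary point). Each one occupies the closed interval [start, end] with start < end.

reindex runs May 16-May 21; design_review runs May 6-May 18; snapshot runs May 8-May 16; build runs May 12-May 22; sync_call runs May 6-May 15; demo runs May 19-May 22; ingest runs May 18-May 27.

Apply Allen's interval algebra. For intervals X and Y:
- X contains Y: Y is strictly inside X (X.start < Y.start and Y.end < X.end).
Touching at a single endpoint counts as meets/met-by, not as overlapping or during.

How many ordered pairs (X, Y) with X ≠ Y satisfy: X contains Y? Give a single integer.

3

Checking all 42 ordered pairs for relation 'contains'; matching pairs in alphabetical order:
(build, reindex): build contains reindex ✓
(design_review, snapshot): design_review contains snapshot ✓
(ingest, demo): ingest contains demo ✓
Count: 3.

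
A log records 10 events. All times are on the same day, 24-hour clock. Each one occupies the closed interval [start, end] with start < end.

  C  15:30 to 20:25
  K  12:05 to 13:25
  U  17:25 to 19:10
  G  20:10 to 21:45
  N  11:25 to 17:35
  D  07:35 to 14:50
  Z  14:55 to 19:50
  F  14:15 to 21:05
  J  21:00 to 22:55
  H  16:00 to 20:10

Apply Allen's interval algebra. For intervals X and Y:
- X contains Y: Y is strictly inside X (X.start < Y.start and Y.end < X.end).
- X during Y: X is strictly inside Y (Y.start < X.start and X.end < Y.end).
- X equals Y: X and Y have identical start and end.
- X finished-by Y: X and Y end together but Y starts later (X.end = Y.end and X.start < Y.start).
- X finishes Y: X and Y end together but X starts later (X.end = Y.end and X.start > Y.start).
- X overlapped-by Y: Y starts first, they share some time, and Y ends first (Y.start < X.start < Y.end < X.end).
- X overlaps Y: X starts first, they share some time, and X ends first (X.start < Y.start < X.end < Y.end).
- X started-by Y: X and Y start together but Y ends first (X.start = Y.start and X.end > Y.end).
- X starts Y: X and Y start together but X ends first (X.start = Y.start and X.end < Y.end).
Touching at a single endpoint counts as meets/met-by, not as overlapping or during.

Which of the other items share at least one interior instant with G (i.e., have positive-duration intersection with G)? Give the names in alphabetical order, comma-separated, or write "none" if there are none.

Target G = [20:10, 21:45].
C [15:30, 20:25] → overlaps → yes.
D [07:35, 14:50] → before → no.
F [14:15, 21:05] → overlaps → yes.
H [16:00, 20:10] → meets → no.
J [21:00, 22:55] → overlapped-by → yes.
K [12:05, 13:25] → before → no.
N [11:25, 17:35] → before → no.
U [17:25, 19:10] → before → no.
Z [14:55, 19:50] → before → no.
Result: C, F, J.

C, F, J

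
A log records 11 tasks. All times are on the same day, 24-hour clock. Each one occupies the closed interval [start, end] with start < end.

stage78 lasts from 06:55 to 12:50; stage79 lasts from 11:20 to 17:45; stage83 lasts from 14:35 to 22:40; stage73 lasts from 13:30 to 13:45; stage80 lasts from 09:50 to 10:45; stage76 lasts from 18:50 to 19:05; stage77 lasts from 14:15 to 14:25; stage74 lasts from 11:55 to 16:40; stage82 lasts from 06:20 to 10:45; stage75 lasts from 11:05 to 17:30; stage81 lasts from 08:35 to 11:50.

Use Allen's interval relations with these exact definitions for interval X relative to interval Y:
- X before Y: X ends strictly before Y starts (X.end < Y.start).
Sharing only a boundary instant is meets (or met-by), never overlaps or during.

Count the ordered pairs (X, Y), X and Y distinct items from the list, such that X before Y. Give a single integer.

31

Checking all 110 ordered pairs for relation 'before'; matching pairs in alphabetical order:
(stage73, stage76): stage73 before stage76 ✓
(stage73, stage77): stage73 before stage77 ✓
(stage73, stage83): stage73 before stage83 ✓
(stage74, stage76): stage74 before stage76 ✓
(stage75, stage76): stage75 before stage76 ✓
(stage77, stage76): stage77 before stage76 ✓
(stage77, stage83): stage77 before stage83 ✓
(stage78, stage73): stage78 before stage73 ✓
(stage78, stage76): stage78 before stage76 ✓
(stage78, stage77): stage78 before stage77 ✓
(stage78, stage83): stage78 before stage83 ✓
(stage79, stage76): stage79 before stage76 ✓
(stage80, stage73): stage80 before stage73 ✓
(stage80, stage74): stage80 before stage74 ✓
(stage80, stage75): stage80 before stage75 ✓
(stage80, stage76): stage80 before stage76 ✓
(stage80, stage77): stage80 before stage77 ✓
(stage80, stage79): stage80 before stage79 ✓
(stage80, stage83): stage80 before stage83 ✓
(stage81, stage73): stage81 before stage73 ✓
(stage81, stage74): stage81 before stage74 ✓
(stage81, stage76): stage81 before stage76 ✓
(stage81, stage77): stage81 before stage77 ✓
(stage81, stage83): stage81 before stage83 ✓
... plus 7 further pairs not listed.
Count: 31.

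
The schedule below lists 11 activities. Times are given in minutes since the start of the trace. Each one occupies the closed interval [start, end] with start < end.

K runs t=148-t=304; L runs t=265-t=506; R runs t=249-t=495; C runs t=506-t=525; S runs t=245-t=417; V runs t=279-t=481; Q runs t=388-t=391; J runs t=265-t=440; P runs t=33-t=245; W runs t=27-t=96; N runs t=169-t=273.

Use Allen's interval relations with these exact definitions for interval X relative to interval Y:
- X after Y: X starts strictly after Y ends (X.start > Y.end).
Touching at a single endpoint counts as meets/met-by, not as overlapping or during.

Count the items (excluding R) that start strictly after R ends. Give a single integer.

Target R = [t=249, t=495].
C [t=506, t=525] → after → counts.
J [t=265, t=440] → during → no.
K [t=148, t=304] → overlaps → no.
L [t=265, t=506] → overlapped-by → no.
N [t=169, t=273] → overlaps → no.
P [t=33, t=245] → before → no.
Q [t=388, t=391] → during → no.
S [t=245, t=417] → overlaps → no.
V [t=279, t=481] → during → no.
W [t=27, t=96] → before → no.
Total: 1.

1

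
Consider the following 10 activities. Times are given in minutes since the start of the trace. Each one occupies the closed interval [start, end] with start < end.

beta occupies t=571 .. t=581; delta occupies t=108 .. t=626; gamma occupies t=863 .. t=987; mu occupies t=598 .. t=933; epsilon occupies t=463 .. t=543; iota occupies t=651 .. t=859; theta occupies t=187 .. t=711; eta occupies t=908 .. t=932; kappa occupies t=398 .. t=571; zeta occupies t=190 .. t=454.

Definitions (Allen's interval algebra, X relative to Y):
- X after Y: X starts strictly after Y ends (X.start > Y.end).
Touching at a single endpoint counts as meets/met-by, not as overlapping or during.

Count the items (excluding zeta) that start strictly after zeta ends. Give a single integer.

Target zeta = [t=190, t=454].
beta [t=571, t=581] → after → counts.
delta [t=108, t=626] → contains → no.
epsilon [t=463, t=543] → after → counts.
eta [t=908, t=932] → after → counts.
gamma [t=863, t=987] → after → counts.
iota [t=651, t=859] → after → counts.
kappa [t=398, t=571] → overlapped-by → no.
mu [t=598, t=933] → after → counts.
theta [t=187, t=711] → contains → no.
Total: 6.

6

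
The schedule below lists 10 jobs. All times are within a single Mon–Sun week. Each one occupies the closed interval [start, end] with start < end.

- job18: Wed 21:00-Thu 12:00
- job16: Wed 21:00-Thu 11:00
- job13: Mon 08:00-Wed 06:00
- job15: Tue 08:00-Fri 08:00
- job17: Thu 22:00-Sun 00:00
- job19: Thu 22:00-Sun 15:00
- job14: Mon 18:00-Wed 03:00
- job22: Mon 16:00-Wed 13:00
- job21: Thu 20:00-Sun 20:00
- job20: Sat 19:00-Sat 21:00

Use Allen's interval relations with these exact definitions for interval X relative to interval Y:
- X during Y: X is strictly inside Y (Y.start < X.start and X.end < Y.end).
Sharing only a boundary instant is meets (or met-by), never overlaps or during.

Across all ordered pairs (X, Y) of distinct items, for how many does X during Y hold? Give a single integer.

Checking all 90 ordered pairs for relation 'during'; matching pairs in alphabetical order:
(job14, job13): job14 during job13 ✓
(job14, job22): job14 during job22 ✓
(job16, job15): job16 during job15 ✓
(job17, job21): job17 during job21 ✓
(job18, job15): job18 during job15 ✓
(job19, job21): job19 during job21 ✓
(job20, job17): job20 during job17 ✓
(job20, job19): job20 during job19 ✓
(job20, job21): job20 during job21 ✓
Count: 9.

9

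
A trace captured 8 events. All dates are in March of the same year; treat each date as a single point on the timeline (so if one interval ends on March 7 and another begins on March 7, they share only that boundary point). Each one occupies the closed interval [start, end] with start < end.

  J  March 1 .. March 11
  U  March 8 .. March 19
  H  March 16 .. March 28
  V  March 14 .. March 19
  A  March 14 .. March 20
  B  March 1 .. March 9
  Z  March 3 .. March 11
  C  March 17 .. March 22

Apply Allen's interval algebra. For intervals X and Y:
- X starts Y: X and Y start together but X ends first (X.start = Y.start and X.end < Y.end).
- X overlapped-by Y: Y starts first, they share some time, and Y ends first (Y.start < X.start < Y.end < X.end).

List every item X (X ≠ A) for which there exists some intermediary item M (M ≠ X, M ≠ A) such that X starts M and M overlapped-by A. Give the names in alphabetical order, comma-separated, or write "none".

none

Target A = [March 14, March 20].
Intermediaries M with M overlapped-by A: C, H.
Via C — items with X starts C: none.
Via H — items with X starts H: none.
Union: none.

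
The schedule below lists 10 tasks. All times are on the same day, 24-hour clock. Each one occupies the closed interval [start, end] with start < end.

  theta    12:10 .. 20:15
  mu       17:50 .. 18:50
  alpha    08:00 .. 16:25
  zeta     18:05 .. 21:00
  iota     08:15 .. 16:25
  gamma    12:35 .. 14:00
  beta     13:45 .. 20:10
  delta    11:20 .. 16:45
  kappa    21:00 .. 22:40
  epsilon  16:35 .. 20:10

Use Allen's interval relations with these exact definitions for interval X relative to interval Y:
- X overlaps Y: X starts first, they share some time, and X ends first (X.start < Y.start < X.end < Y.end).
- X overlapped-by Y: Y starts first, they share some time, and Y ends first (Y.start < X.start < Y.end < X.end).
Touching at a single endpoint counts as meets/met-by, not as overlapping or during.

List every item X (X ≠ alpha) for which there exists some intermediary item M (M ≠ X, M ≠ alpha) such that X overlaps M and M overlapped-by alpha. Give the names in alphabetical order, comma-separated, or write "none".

delta, gamma, iota

Target alpha = [08:00, 16:25].
Intermediaries M with M overlapped-by alpha: beta, delta, theta.
Via beta — items with X overlaps beta: delta, gamma, iota.
Via delta — items with X overlaps delta: iota.
Via theta — items with X overlaps theta: delta, iota.
Union: delta, gamma, iota.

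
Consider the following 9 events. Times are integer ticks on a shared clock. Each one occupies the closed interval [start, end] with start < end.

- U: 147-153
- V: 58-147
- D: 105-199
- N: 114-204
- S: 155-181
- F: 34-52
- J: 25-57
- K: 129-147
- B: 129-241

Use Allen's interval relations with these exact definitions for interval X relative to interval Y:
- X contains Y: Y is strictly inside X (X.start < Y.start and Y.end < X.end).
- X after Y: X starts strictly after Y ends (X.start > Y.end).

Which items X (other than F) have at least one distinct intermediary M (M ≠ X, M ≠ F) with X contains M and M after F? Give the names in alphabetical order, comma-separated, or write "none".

B, D, N

Target F = [34, 52].
Intermediaries M with M after F: B, D, K, N, S, U, V.
Via B — items with X contains B: none.
Via D — items with X contains D: none.
Via K — items with X contains K: D, N.
Via N — items with X contains N: none.
Via S — items with X contains S: B, D, N.
Via U — items with X contains U: B, D, N.
Via V — items with X contains V: none.
Union: B, D, N.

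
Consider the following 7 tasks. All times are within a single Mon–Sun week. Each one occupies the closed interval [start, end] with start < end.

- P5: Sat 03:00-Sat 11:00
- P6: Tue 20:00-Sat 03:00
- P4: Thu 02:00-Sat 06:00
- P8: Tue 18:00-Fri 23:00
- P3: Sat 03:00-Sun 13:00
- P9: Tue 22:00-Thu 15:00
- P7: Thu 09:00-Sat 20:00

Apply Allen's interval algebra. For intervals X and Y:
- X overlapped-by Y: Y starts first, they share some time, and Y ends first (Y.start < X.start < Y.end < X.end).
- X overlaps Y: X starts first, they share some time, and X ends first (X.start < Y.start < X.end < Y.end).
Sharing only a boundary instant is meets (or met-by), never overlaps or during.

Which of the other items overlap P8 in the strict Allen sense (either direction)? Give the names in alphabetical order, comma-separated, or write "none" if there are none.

Target P8 = [Tue 18:00, Fri 23:00].
P3 [Sat 03:00, Sun 13:00] → after → no.
P4 [Thu 02:00, Sat 06:00] → overlapped-by → yes.
P5 [Sat 03:00, Sat 11:00] → after → no.
P6 [Tue 20:00, Sat 03:00] → overlapped-by → yes.
P7 [Thu 09:00, Sat 20:00] → overlapped-by → yes.
P9 [Tue 22:00, Thu 15:00] → during → no.
Result: P4, P6, P7.

P4, P6, P7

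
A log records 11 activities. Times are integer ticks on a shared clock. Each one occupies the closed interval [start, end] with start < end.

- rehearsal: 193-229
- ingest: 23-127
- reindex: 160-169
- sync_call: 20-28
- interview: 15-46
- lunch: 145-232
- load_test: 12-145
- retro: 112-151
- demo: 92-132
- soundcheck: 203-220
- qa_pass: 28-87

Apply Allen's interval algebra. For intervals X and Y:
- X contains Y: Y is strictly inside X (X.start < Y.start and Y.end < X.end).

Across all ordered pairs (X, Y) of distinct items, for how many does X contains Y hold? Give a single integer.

11

Checking all 110 ordered pairs for relation 'contains'; matching pairs in alphabetical order:
(ingest, qa_pass): ingest contains qa_pass ✓
(interview, sync_call): interview contains sync_call ✓
(load_test, demo): load_test contains demo ✓
(load_test, ingest): load_test contains ingest ✓
(load_test, interview): load_test contains interview ✓
(load_test, qa_pass): load_test contains qa_pass ✓
(load_test, sync_call): load_test contains sync_call ✓
(lunch, rehearsal): lunch contains rehearsal ✓
(lunch, reindex): lunch contains reindex ✓
(lunch, soundcheck): lunch contains soundcheck ✓
(rehearsal, soundcheck): rehearsal contains soundcheck ✓
Count: 11.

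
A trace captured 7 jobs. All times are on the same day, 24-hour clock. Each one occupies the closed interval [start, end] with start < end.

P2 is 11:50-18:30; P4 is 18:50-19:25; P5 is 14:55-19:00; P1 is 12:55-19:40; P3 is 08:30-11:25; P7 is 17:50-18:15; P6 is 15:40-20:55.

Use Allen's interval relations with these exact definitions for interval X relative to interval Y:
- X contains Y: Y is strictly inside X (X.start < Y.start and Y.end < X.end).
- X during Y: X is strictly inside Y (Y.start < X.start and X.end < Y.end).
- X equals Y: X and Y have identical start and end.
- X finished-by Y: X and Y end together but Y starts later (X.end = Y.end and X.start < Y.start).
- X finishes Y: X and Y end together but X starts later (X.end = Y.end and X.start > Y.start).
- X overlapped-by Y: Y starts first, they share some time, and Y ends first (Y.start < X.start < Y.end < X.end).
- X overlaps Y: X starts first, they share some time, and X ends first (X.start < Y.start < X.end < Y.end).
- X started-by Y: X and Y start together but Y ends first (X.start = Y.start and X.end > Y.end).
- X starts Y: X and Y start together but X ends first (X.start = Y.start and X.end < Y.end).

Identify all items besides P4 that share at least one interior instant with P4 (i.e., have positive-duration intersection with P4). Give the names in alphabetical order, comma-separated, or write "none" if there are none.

Target P4 = [18:50, 19:25].
P1 [12:55, 19:40] → contains → yes.
P2 [11:50, 18:30] → before → no.
P3 [08:30, 11:25] → before → no.
P5 [14:55, 19:00] → overlaps → yes.
P6 [15:40, 20:55] → contains → yes.
P7 [17:50, 18:15] → before → no.
Result: P1, P5, P6.

P1, P5, P6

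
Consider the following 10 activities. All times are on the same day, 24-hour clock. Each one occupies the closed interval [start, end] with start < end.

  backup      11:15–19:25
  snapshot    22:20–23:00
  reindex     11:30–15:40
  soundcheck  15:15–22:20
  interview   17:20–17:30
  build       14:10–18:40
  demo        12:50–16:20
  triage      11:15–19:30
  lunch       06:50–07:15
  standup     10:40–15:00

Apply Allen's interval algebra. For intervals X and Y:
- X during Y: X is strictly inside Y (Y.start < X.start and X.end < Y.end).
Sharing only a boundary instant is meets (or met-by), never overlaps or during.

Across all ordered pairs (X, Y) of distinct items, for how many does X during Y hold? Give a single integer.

10

Checking all 90 ordered pairs for relation 'during'; matching pairs in alphabetical order:
(build, backup): build during backup ✓
(build, triage): build during triage ✓
(demo, backup): demo during backup ✓
(demo, triage): demo during triage ✓
(interview, backup): interview during backup ✓
(interview, build): interview during build ✓
(interview, soundcheck): interview during soundcheck ✓
(interview, triage): interview during triage ✓
(reindex, backup): reindex during backup ✓
(reindex, triage): reindex during triage ✓
Count: 10.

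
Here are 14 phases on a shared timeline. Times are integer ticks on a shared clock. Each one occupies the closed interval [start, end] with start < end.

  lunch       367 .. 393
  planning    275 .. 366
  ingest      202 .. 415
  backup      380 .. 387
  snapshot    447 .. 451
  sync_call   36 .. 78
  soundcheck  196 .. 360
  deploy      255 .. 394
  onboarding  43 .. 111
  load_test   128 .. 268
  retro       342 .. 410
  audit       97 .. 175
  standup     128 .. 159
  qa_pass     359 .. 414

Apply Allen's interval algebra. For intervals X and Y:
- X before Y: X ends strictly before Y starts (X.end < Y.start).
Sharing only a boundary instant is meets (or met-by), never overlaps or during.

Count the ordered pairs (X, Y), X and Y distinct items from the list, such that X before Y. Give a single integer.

Checking all 182 ordered pairs for relation 'before'; matching pairs in alphabetical order:
(audit, backup): audit before backup ✓
(audit, deploy): audit before deploy ✓
(audit, ingest): audit before ingest ✓
(audit, lunch): audit before lunch ✓
(audit, planning): audit before planning ✓
(audit, qa_pass): audit before qa_pass ✓
(audit, retro): audit before retro ✓
(audit, snapshot): audit before snapshot ✓
(audit, soundcheck): audit before soundcheck ✓
(backup, snapshot): backup before snapshot ✓
(deploy, snapshot): deploy before snapshot ✓
(ingest, snapshot): ingest before snapshot ✓
(load_test, backup): load_test before backup ✓
(load_test, lunch): load_test before lunch ✓
(load_test, planning): load_test before planning ✓
(load_test, qa_pass): load_test before qa_pass ✓
(load_test, retro): load_test before retro ✓
(load_test, snapshot): load_test before snapshot ✓
(lunch, snapshot): lunch before snapshot ✓
(onboarding, backup): onboarding before backup ✓
(onboarding, deploy): onboarding before deploy ✓
(onboarding, ingest): onboarding before ingest ✓
(onboarding, load_test): onboarding before load_test ✓
(onboarding, lunch): onboarding before lunch ✓
... plus 35 further pairs not listed.
Count: 59.

59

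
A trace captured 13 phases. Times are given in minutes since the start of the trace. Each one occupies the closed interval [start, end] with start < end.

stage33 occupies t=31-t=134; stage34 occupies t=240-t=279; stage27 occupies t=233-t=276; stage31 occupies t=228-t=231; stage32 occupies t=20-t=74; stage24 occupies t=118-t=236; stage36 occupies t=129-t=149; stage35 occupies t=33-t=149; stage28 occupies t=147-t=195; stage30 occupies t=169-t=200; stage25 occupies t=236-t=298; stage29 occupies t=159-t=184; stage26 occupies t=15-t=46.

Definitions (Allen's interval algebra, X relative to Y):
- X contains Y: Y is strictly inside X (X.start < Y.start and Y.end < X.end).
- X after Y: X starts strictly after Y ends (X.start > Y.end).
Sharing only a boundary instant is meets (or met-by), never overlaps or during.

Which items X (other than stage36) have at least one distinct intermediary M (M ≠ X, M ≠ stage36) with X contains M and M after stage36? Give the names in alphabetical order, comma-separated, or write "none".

Target stage36 = [t=129, t=149].
Intermediaries M with M after stage36: stage25, stage27, stage29, stage30, stage31, stage34.
Via stage25 — items with X contains stage25: none.
Via stage27 — items with X contains stage27: none.
Via stage29 — items with X contains stage29: stage24, stage28.
Via stage30 — items with X contains stage30: stage24.
Via stage31 — items with X contains stage31: stage24.
Via stage34 — items with X contains stage34: stage25.
Union: stage24, stage25, stage28.

stage24, stage25, stage28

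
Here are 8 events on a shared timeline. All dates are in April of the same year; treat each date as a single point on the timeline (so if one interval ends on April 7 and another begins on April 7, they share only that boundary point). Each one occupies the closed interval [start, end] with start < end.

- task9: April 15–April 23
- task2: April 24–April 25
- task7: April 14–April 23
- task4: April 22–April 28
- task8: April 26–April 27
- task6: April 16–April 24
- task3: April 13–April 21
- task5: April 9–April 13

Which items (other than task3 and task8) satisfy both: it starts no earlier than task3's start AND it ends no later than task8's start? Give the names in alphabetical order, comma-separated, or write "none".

task2, task6, task7, task9

Conditions: its start is no earlier than task3's start (X.start >= April 13) AND its end is no later than task8's start (X.end <= April 26).
task2: start April 24 >= April 13? ✓; end April 25 <= April 26? ✓ → yes.
task4: start April 22 >= April 13? ✓; end April 28 <= April 26? ✗ → no.
task5: start April 9 >= April 13? ✗; end April 13 <= April 26? ✓ → no.
task6: start April 16 >= April 13? ✓; end April 24 <= April 26? ✓ → yes.
task7: start April 14 >= April 13? ✓; end April 23 <= April 26? ✓ → yes.
task9: start April 15 >= April 13? ✓; end April 23 <= April 26? ✓ → yes.
Result: task2, task6, task7, task9.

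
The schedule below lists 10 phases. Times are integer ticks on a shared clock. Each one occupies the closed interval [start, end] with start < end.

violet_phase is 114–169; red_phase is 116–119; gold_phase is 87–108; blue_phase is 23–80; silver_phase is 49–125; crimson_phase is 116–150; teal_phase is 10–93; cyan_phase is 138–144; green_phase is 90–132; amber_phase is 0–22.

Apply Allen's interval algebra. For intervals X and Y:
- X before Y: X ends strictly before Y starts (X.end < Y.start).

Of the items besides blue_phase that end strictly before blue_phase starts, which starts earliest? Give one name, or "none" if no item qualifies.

Target blue_phase = [23, 80].
amber_phase [0, 22] → before → candidate.
crimson_phase [116, 150] → after → excluded.
cyan_phase [138, 144] → after → excluded.
gold_phase [87, 108] → after → excluded.
green_phase [90, 132] → after → excluded.
red_phase [116, 119] → after → excluded.
silver_phase [49, 125] → overlapped-by → excluded.
teal_phase [10, 93] → contains → excluded.
violet_phase [114, 169] → after → excluded.
Among candidates, earliest start is 0 → amber_phase.

amber_phase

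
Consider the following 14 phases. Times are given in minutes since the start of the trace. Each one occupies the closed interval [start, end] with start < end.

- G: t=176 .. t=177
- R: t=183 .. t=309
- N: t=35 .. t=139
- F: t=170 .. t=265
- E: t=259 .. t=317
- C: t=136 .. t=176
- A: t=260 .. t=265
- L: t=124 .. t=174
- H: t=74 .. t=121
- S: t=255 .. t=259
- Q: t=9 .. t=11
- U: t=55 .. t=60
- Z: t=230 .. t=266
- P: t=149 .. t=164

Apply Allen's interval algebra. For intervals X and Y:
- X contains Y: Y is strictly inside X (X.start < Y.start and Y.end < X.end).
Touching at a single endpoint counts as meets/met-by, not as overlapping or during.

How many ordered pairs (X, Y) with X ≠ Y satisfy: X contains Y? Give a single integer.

12

Checking all 182 ordered pairs for relation 'contains'; matching pairs in alphabetical order:
(C, P): C contains P ✓
(E, A): E contains A ✓
(F, G): F contains G ✓
(F, S): F contains S ✓
(L, P): L contains P ✓
(N, H): N contains H ✓
(N, U): N contains U ✓
(R, A): R contains A ✓
(R, S): R contains S ✓
(R, Z): R contains Z ✓
(Z, A): Z contains A ✓
(Z, S): Z contains S ✓
Count: 12.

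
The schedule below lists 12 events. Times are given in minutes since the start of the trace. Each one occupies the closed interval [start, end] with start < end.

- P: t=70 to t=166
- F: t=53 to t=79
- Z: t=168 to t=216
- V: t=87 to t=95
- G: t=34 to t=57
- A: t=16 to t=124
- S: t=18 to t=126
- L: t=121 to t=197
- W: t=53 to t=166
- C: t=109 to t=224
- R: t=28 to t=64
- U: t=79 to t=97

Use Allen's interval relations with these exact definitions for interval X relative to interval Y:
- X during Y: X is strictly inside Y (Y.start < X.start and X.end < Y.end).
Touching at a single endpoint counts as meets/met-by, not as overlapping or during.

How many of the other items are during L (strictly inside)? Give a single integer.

Target L = [t=121, t=197].
A [t=16, t=124] → overlaps → no.
C [t=109, t=224] → contains → no.
F [t=53, t=79] → before → no.
G [t=34, t=57] → before → no.
P [t=70, t=166] → overlaps → no.
R [t=28, t=64] → before → no.
S [t=18, t=126] → overlaps → no.
U [t=79, t=97] → before → no.
V [t=87, t=95] → before → no.
W [t=53, t=166] → overlaps → no.
Z [t=168, t=216] → overlapped-by → no.
Total: 0.

0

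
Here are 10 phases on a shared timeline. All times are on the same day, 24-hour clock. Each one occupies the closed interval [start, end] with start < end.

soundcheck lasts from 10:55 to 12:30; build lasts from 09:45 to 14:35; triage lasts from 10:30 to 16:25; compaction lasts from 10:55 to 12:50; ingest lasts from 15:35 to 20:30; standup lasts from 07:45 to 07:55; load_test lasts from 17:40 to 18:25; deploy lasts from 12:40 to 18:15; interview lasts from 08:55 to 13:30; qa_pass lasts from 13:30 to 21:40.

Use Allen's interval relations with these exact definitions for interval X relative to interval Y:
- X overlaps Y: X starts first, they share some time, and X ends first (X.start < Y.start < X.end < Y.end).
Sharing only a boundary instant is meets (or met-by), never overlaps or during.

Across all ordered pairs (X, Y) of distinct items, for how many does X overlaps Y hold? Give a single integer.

13

Checking all 90 ordered pairs for relation 'overlaps'; matching pairs in alphabetical order:
(build, deploy): build overlaps deploy ✓
(build, qa_pass): build overlaps qa_pass ✓
(build, triage): build overlaps triage ✓
(compaction, deploy): compaction overlaps deploy ✓
(deploy, ingest): deploy overlaps ingest ✓
(deploy, load_test): deploy overlaps load_test ✓
(deploy, qa_pass): deploy overlaps qa_pass ✓
(interview, build): interview overlaps build ✓
(interview, deploy): interview overlaps deploy ✓
(interview, triage): interview overlaps triage ✓
(triage, deploy): triage overlaps deploy ✓
(triage, ingest): triage overlaps ingest ✓
(triage, qa_pass): triage overlaps qa_pass ✓
Count: 13.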